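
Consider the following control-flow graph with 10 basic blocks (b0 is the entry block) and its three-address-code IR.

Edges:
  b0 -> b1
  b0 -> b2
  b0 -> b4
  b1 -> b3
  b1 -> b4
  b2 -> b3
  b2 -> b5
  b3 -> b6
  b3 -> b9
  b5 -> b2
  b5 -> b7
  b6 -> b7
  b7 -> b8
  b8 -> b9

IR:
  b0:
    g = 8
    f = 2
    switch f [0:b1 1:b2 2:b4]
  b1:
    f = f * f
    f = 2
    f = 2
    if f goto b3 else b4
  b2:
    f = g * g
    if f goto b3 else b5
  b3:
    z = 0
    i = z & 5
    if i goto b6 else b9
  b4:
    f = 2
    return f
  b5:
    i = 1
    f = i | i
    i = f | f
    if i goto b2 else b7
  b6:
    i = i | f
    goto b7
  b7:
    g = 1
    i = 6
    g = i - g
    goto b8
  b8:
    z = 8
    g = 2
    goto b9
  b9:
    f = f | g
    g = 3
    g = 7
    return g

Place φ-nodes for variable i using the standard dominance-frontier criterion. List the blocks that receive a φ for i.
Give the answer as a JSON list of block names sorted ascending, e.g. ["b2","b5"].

Answer: ["b2", "b3", "b7", "b9"]

Working:
idom tree: b1←b0 b2←b0 b3←b0 b4←b0 b5←b2 b6←b3 b7←b0 b8←b7 b9←b0
Dom∩ at merges:
  b2: preds {b0,b5}: {b0} ∩ {b0,b2,b5} = {b0}; idom=b0
  b3: preds {b1,b2}: {b0,b1} ∩ {b0,b2} = {b0}; idom=b0
  b4: preds {b0,b1}: {b0} ∩ {b0,b1} = {b0}; idom=b0
  b7: preds {b5,b6}: {b0,b2,b5} ∩ {b0,b3,b6} = {b0}; idom=b0
  b9: preds {b3,b8}: {b0,b3} ∩ {b0,b7,b8} = {b0}; idom=b0

Frontier:
  join b2 pred b0: · stop@b0
  join b2 pred b5: b5→b2 stop@b0
  join b3 pred b1: b1 stop@b0
  join b3 pred b2: b2 stop@b0
  join b4 pred b0: · stop@b0
  join b4 pred b1: b1 stop@b0
  join b7 pred b5: b5→b2 stop@b0
  join b7 pred b6: b6→b3 stop@b0
  join b9 pred b3: b3 stop@b0
  join b9 pred b8: b8→b7 stop@b0
  DF(b0)=∅
  DF(b1)={b3,b4}
  DF(b2)={b2,b3,b7}
  DF(b3)={b7,b9}
  DF(b4)=∅
  DF(b5)={b2,b7}
  DF(b6)={b7}
  DF(b7)={b9}
  DF(b8)={b9}
  DF(b9)=∅

φ for i: defs {b3,b5,b6,b7}
  DF⁺ = {b2,b3,b7,b9}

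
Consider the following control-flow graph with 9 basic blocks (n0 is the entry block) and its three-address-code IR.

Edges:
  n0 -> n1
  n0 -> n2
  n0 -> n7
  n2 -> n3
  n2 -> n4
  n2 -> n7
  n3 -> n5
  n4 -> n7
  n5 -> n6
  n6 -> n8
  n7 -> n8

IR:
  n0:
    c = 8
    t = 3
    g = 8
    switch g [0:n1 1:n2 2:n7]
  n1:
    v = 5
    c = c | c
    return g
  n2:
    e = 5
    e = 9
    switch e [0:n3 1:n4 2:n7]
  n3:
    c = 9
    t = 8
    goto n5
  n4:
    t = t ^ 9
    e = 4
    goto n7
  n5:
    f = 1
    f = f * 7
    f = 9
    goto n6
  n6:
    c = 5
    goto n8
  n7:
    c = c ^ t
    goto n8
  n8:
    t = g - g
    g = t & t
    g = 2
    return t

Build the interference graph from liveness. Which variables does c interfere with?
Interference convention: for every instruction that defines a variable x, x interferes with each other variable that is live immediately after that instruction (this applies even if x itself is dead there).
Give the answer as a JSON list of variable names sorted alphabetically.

Answer: ["e", "g", "t", "v"]

Working:
def/use:
  n0: def={c,g,t} ue=∅
  n1: def={c,v} ue={c,g}
  n2: def={e} ue=∅
  n3: def={c,t} ue=∅
  n4: def={e,t} ue={t}
  n5: def={f} ue=∅
  n6: def={c} ue=∅
  n7: def={c} ue={c,t}
  n8: def={g,t} ue={g}

Liveness:
  n0 li=∅ lo={c,g,t}
  n1 li={c,g} lo=∅
  n2 li={c,g,t} lo={c,g,t}
  n3 li={g} lo={g}
  n4 li={c,g,t} lo={c,g,t}
  n5 li={g} lo={g}
  n6 li={g} lo={g}
  n7 li={c,g,t} lo={g}
  n8 li={g} lo=∅

Interference:
  c: {e,g,t,v}
  e: {c,g,t}
  f: {g}
  g: {c,e,f,t,v}
  t: {c,e,g}
  v: {c,g}

N(c) = ["e", "g", "t", "v"]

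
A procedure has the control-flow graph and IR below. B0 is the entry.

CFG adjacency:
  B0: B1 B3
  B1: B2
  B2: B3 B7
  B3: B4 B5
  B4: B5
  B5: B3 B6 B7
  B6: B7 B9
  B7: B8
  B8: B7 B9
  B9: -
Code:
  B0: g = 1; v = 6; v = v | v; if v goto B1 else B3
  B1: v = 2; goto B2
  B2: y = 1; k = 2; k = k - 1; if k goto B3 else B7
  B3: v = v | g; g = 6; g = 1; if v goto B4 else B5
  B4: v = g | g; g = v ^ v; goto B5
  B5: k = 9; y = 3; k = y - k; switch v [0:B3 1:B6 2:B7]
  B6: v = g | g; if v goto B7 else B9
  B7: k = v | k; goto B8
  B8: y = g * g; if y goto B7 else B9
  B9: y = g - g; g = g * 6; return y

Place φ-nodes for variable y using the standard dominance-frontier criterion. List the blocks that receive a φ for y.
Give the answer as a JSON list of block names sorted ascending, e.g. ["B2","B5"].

Answer: ["B3", "B7", "B9"]

Derivation:
idom tree: B1←B0 B2←B1 B3←B0 B4←B3 B5←B3 B6←B5 B7←B0 B8←B7 B9←B0
Join-block Dom:
  B3: preds {B0,B2,B5}: {B0} ∩ {B0,B1,B2} ∩ {B0,B3,B5} = {B0}; idom=B0
  B5: preds {B3,B4}: {B0,B3} ∩ {B0,B3,B4} = {B0,B3}; idom=B3
  B7: preds {B2,B5,B6,B8}: {B0,B1,B2} ∩ {B0,B3,B5} ∩ {B0,B3,B5,B6} ∩ {B0,B7,B8} = {B0}; idom=B0
  B9: preds {B6,B8}: {B0,B3,B5,B6} ∩ {B0,B7,B8} = {B0}; idom=B0

DF walk-up:
  B3←B0: walk · to B0
  B3←B2: walk B2→B1 to B0
  B3←B5: walk B5→B3 to B0
  B5←B3: walk · to B3
  B5←B4: walk B4 to B3
  B7←B2: walk B2→B1 to B0
  B7←B5: walk B5→B3 to B0
  B7←B6: walk B6→B5→B3 to B0
  B7←B8: walk B8→B7 to B0
  B9←B6: walk B6→B5→B3 to B0
  B9←B8: walk B8→B7 to B0
  B0 → ∅
  B1 → {B3,B7}
  B2 → {B3,B7}
  B3 → {B3,B7,B9}
  B4 → {B5}
  B5 → {B3,B7,B9}
  B6 → {B7,B9}
  B7 → {B7,B9}
  B8 → {B7,B9}
  B9 → ∅

φ for y: defs {B2,B5,B8,B9}
  DF⁺ = {B3,B7,B9}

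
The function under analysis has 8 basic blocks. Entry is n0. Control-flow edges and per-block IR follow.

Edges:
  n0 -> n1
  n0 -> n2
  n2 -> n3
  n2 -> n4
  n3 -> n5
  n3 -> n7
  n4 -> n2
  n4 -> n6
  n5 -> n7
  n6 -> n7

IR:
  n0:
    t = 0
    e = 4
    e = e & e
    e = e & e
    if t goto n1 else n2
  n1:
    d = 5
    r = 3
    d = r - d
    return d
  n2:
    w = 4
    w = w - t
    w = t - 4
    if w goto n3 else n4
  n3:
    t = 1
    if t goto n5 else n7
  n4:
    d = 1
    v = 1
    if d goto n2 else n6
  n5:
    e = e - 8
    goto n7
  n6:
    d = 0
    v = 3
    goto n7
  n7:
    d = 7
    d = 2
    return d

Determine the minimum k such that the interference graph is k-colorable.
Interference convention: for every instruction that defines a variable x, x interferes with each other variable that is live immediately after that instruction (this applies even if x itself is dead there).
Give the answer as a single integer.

Block summaries:
  n0: def={e,t} ue=∅
  n1: def={d,r} ue=∅
  n2: def={w} ue={t}
  n3: def={t} ue=∅
  n4: def={d,v} ue=∅
  n5: def={e} ue={e}
  n6: def={d,v} ue=∅
  n7: def={d} ue=∅

Backward fixpoint:
  live n0: ∅→{e,t}
  live n1: ∅→∅
  live n2: {e,t}→{e,t}
  live n3: {e}→{e}
  live n4: {e,t}→{e,t}
  live n5: {e}→∅
  live n6: ∅→∅
  live n7: ∅→∅

Interference:
  d — {e,r,t,v}
  e — {d,t,v,w}
  r — {d}
  t — {d,e,v,w}
  v — {d,e,t}
  w — {e,t}

Chromatic number:
  lower bound: {d,e,t,v} mutually conflict ⇒ χ ≥ 4
  assign d→c0 e→c1 r→c1 t→c2 v→c3 w→c0 — no edge inside a register ⇒ χ ≤ 4
  χ = 4

Answer: 4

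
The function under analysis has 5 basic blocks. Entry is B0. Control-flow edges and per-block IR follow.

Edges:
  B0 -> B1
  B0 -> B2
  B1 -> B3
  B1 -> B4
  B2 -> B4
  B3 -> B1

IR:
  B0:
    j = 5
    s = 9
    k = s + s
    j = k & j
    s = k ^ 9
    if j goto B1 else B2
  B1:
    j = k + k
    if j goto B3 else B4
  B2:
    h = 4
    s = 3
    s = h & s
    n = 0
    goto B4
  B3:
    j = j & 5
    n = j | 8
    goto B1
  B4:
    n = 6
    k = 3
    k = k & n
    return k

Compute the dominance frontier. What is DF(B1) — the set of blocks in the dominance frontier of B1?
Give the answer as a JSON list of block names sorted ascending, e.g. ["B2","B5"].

idom tree: B1←B0 B2←B0 B3←B1 B4←B0
Dom at joins:
  B1: preds {B0,B3}: {B0} ∩ {B0,B1,B3} = {B0}; idom=B0
  B4: preds {B1,B2}: {B0,B1} ∩ {B0,B2} = {B0}; idom=B0

DF walk-up:
  join B1 pred B0: · stop@B0
  join B1 pred B3: B3→B1 stop@B0
  join B4 pred B1: B1 stop@B0
  join B4 pred B2: B2 stop@B0
  B0 → ∅
  B1 → {B1,B4}
  B2 → {B4}
  B3 → {B1}
  B4 → ∅

DF(B1) = ["B1", "B4"]

Answer: ["B1", "B4"]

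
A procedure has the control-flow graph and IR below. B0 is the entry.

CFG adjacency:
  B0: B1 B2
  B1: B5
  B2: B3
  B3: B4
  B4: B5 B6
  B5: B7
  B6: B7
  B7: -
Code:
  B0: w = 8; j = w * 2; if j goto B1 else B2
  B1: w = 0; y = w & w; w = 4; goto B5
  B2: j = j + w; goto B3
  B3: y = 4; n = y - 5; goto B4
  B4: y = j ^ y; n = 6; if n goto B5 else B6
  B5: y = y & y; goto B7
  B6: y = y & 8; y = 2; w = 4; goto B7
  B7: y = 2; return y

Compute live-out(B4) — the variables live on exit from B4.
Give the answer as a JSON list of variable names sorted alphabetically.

Block summaries:
  B0 def {j,w} use ∅
  B1 def {w,y} use ∅
  B2 def {j} use {j,w}
  B3 def {n,y} use ∅
  B4 def {n,y} use {j,y}
  B5 def {y} use {y}
  B6 def {w,y} use {y}
  B7 def {y} use ∅

Live sets:
  B0 li=∅ lo={j,w}
  B1 li=∅ lo={y}
  B2 li={j,w} lo={j}
  B3 li={j} lo={j,y}
  B4 li={j,y} lo={y}
  B5 li={y} lo=∅
  B6 li={y} lo=∅
  B7 li=∅ lo=∅

live-out(B4) = ["y"]

Answer: ["y"]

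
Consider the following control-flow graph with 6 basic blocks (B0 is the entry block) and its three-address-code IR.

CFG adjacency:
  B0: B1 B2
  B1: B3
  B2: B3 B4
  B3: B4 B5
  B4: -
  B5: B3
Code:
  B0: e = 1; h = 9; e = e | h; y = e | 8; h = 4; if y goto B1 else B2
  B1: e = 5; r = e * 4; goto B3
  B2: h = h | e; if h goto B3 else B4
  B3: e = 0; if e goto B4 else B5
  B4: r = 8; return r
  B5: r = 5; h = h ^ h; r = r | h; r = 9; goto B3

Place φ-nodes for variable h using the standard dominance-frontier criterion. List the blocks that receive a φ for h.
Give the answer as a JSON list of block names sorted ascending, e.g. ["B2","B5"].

Answer: ["B3", "B4"]

Analysis:
idom tree: B1←B0 B2←B0 B3←B0 B4←B0 B5←B3
Dom∩ at merges:
  B3: preds {B1,B2,B5}: {B0,B1} ∩ {B0,B2} ∩ {B0,B3,B5} = {B0}; idom=B0
  B4: preds {B2,B3}: {B0,B2} ∩ {B0,B3} = {B0}; idom=B0

DF derivation:
  B3←B1: walk B1 to B0
  B3←B2: walk B2 to B0
  B3←B5: walk B5→B3 to B0
  B4←B2: walk B2 to B0
  B4←B3: walk B3 to B0
  DF(B0)=∅
  DF(B1)={B3}
  DF(B2)={B3,B4}
  DF(B3)={B3,B4}
  DF(B4)=∅
  DF(B5)={B3}

φ for h: defs {B0,B2,B5}
  DF⁺ = {B3,B4}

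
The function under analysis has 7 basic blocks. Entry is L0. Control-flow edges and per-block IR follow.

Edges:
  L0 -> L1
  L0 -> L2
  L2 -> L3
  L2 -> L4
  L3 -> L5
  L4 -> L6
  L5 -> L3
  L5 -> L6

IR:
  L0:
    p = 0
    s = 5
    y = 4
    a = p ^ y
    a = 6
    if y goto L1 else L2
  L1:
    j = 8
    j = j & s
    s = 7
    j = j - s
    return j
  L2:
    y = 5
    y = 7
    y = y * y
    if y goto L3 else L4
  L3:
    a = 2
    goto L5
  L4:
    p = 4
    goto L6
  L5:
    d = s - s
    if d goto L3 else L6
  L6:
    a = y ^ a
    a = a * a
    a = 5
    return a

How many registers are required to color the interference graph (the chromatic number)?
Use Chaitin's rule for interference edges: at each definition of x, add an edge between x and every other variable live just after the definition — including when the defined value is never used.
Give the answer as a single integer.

def/use:
  L0: def={a,p,s,y} ue=∅
  L1: def={j,s} ue={s}
  L2: def={y} ue=∅
  L3: def={a} ue=∅
  L4: def={p} ue=∅
  L5: def={d} ue={s}
  L6: def={a} ue={a,y}

Live sets:
  L0 li=∅ lo={a,s}
  L1 li={s} lo=∅
  L2 li={a,s} lo={a,s,y}
  L3 li={s,y} lo={a,s,y}
  L4 li={a,y} lo={a,y}
  L5 li={a,s,y} lo={a,s,y}
  L6 li={a,y} lo=∅

Interference:
  a↔{d,p,s,y}
  d↔{a,s,y}
  j↔{s}
  p↔{a,s,y}
  s↔{a,d,j,p,y}
  y↔{a,d,p,s}

Registers:
  clique {a,d,s,y} ⇒ need ≥ 4
  4-colouring: r0={s}  r1={a,j}  r2={y}  r3={d,p}
  χ = 4

Answer: 4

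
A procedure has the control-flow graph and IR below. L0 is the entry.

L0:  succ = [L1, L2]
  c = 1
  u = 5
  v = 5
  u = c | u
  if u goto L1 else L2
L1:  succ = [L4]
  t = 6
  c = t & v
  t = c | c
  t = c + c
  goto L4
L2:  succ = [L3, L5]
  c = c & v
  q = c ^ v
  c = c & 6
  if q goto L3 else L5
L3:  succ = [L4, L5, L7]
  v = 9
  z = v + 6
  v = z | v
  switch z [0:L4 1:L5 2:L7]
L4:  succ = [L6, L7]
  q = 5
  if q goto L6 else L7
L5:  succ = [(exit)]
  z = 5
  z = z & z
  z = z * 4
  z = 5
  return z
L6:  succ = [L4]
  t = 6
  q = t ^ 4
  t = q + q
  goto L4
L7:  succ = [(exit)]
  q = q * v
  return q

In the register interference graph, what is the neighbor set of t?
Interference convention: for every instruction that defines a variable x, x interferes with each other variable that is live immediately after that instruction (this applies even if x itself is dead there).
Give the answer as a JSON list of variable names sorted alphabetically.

Answer: ["c", "v"]

Working:
Per-block:
  L0 def {c,u,v} use ∅
  L1 def {c,t} use {v}
  L2 def {c,q} use {c,v}
  L3 def {v,z} use ∅
  L4 def {q} use ∅
  L5 def {z} use ∅
  L6 def {q,t} use ∅
  L7 def {q} use {q,v}

Liveness:
  live L0: ∅→{c,v}
  live L1: {v}→{v}
  live L2: {c,v}→{q}
  live L3: {q}→{q,v}
  live L4: {v}→{q,v}
  live L5: ∅→∅
  live L6: {v}→{v}
  live L7: {q,v}→∅

Interfere edges:
  c↔{q,t,u,v}
  q↔{c,v,z}
  t↔{c,v}
  u↔{c,v}
  v↔{c,q,t,u,z}
  z↔{q,v}

N(t) = ["c", "v"]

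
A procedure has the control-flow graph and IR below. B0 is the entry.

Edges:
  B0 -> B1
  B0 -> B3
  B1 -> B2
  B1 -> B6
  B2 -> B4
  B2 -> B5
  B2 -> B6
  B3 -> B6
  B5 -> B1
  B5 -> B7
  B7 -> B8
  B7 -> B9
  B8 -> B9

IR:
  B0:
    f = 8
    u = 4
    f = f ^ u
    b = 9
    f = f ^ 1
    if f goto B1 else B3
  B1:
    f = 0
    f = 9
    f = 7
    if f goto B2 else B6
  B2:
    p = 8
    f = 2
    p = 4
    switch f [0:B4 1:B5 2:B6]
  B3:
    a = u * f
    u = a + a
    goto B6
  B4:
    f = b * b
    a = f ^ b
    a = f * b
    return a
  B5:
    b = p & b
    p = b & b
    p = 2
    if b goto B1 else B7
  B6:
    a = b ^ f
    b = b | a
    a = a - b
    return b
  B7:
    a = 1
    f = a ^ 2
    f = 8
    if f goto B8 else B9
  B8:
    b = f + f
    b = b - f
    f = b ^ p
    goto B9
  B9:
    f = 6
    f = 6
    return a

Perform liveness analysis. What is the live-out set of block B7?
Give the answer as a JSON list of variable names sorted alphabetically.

Answer: ["a", "f", "p"]

Derivation:
Block summaries:
  B0 def {b,f,u} use ∅
  B1 def {f} use ∅
  B2 def {f,p} use ∅
  B3 def {a,u} use {f,u}
  B4 def {a,f} use {b}
  B5 def {b,p} use {b,p}
  B6 def {a,b} use {b,f}
  B7 def {a,f} use ∅
  B8 def {b,f} use {f,p}
  B9 def {f} use {a}

Backward fixpoint:
  B0 li=∅ lo={b,f,u}
  B1 li={b} lo={b,f}
  B2 li={b} lo={b,f,p}
  B3 li={b,f,u} lo={b,f}
  B4 li={b} lo=∅
  B5 li={b,p} lo={b,p}
  B6 li={b,f} lo=∅
  B7 li={p} lo={a,f,p}
  B8 li={a,f,p} lo={a}
  B9 li={a} lo=∅

live-out(B7) = ["a", "f", "p"]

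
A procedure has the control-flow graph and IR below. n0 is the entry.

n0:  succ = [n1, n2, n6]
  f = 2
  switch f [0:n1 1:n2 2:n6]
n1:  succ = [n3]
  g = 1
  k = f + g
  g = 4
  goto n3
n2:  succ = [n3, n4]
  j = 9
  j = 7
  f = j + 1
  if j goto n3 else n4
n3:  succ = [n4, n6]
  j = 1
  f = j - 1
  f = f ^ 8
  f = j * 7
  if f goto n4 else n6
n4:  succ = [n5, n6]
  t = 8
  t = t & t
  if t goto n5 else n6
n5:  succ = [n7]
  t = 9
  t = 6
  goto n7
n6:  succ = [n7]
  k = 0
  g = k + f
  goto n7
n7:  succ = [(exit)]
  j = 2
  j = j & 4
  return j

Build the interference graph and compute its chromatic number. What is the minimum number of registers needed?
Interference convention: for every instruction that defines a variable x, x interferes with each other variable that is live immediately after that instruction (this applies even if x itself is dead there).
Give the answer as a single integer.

Answer: 2

Derivation:
def/use:
  n0: {f} / ∅
  n1: {g,k} / {f}
  n2: {f,j} / ∅
  n3: {f,j} / ∅
  n4: {t} / ∅
  n5: {t} / ∅
  n6: {g,k} / {f}
  n7: {j} / ∅

Live sets:
  n0 li=∅ lo={f}
  n1 li={f} lo=∅
  n2 li=∅ lo={f}
  n3 li=∅ lo={f}
  n4 li={f} lo={f}
  n5 li=∅ lo=∅
  n6 li={f} lo=∅
  n7 li=∅ lo=∅

Interference:
  f↔{g,j,k,t}
  g↔{f}
  j↔{f}
  k↔{f}
  t↔{f}

Chromatic number:
  lower bound: {f,g} mutually conflict ⇒ χ ≥ 2
  2-colouring: R0={f}  R1={g,j,k,t}
  χ = 2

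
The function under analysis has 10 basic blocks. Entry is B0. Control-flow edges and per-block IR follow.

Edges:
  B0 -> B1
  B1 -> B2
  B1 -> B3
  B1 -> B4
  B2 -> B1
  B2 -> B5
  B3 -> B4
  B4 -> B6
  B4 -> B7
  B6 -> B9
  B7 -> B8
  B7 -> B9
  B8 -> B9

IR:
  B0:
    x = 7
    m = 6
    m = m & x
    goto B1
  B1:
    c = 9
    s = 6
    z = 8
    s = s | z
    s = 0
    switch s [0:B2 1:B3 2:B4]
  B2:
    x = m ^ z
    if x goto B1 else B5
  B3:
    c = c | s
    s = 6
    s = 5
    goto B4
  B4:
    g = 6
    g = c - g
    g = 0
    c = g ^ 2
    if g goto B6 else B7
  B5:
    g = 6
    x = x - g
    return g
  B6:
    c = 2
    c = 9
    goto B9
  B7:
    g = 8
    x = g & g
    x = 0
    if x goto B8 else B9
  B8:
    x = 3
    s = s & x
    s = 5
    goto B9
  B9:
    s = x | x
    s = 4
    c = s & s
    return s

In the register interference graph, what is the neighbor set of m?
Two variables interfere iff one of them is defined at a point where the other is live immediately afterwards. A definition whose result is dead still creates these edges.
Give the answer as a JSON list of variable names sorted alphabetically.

Answer: ["c", "s", "x", "z"]

Derivation:
def/use:
  B0 def {m,x} use ∅
  B1 def {c,s,z} use ∅
  B2 def {x} use {m,z}
  B3 def {c,s} use {c,s}
  B4 def {c,g} use {c}
  B5 def {g,x} use {x}
  B6 def {c} use ∅
  B7 def {g,x} use ∅
  B8 def {s,x} use {s}
  B9 def {c,s} use {x}

Liveness:
  B0: in=∅ out={m,x}
  B1: in={m,x} out={c,m,s,x,z}
  B2: in={m,z} out={m,x}
  B3: in={c,s,x} out={c,s,x}
  B4: in={c,s,x} out={s,x}
  B5: in={x} out=∅
  B6: in={x} out={x}
  B7: in={s} out={s,x}
  B8: in={s} out={x}
  B9: in={x} out=∅

Interfere edges:
  c: {g,m,s,x,z}
  g: {c,s,x}
  m: {c,s,x,z}
  s: {c,g,m,x,z}
  x: {c,g,m,s,z}
  z: {c,m,s,x}

N(m) = ["c", "s", "x", "z"]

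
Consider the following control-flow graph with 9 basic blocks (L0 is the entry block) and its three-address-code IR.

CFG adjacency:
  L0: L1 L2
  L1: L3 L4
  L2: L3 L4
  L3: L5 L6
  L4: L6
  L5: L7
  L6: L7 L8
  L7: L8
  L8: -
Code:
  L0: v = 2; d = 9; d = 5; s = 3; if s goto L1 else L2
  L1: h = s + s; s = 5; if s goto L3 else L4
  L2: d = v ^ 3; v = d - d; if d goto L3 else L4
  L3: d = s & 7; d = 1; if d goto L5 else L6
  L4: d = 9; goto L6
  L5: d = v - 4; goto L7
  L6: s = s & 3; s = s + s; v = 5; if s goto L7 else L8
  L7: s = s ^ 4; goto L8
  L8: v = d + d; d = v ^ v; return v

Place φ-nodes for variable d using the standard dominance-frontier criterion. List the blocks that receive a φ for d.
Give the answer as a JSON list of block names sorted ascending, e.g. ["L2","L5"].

Answer: ["L3", "L4", "L6", "L7", "L8"]

Analysis:
idom tree: L1←L0 L2←L0 L3←L0 L4←L0 L5←L3 L6←L0 L7←L0 L8←L0
Dom at joins:
  L3: preds {L1,L2}: {L0,L1} ∩ {L0,L2} = {L0}; idom=L0
  L4: preds {L1,L2}: {L0,L1} ∩ {L0,L2} = {L0}; idom=L0
  L6: preds {L3,L4}: {L0,L3} ∩ {L0,L4} = {L0}; idom=L0
  L7: preds {L5,L6}: {L0,L3,L5} ∩ {L0,L6} = {L0}; idom=L0
  L8: preds {L6,L7}: {L0,L6} ∩ {L0,L7} = {L0}; idom=L0

DF walk-up:
  L3←L1: walk L1 to L0
  L3←L2: walk L2 to L0
  L4←L1: walk L1 to L0
  L4←L2: walk L2 to L0
  L6←L3: walk L3 to L0
  L6←L4: walk L4 to L0
  L7←L5: walk L5→L3 to L0
  L7←L6: walk L6 to L0
  L8←L6: walk L6 to L0
  L8←L7: walk L7 to L0
  DF(L0)=∅
  DF(L1)={L3,L4}
  DF(L2)={L3,L4}
  DF(L3)={L6,L7}
  DF(L4)={L6}
  DF(L5)={L7}
  DF(L6)={L7,L8}
  DF(L7)={L8}
  DF(L8)=∅

φ for d: defs {L0,L2,L3,L4,L5,L8}
  DF⁺ = {L3,L4,L6,L7,L8}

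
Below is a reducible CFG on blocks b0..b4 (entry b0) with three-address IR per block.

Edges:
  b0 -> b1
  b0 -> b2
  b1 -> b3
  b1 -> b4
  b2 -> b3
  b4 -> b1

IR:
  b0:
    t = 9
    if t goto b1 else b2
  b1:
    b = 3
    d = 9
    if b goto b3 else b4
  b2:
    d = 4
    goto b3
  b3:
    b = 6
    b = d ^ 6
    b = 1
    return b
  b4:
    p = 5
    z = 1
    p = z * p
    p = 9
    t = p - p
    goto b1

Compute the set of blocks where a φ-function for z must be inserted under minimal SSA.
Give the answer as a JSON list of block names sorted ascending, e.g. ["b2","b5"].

Answer: ["b1", "b3"]

Working:
idom tree: b1←b0 b2←b0 b3←b0 b4←b1
Dom∩ at merges:
  b1: preds {b0,b4}: {b0} ∩ {b0,b1,b4} = {b0}; idom=b0
  b3: preds {b1,b2}: {b0,b1} ∩ {b0,b2} = {b0}; idom=b0

DF walk-up:
  join b1 pred b0: · stop@b0
  join b1 pred b4: b4→b1 stop@b0
  join b3 pred b1: b1 stop@b0
  join b3 pred b2: b2 stop@b0
  DF(b0)=∅
  DF(b1)={b1,b3}
  DF(b2)={b3}
  DF(b3)=∅
  DF(b4)={b1}

φ for z: defs {b4}
  DF⁺ = {b1,b3}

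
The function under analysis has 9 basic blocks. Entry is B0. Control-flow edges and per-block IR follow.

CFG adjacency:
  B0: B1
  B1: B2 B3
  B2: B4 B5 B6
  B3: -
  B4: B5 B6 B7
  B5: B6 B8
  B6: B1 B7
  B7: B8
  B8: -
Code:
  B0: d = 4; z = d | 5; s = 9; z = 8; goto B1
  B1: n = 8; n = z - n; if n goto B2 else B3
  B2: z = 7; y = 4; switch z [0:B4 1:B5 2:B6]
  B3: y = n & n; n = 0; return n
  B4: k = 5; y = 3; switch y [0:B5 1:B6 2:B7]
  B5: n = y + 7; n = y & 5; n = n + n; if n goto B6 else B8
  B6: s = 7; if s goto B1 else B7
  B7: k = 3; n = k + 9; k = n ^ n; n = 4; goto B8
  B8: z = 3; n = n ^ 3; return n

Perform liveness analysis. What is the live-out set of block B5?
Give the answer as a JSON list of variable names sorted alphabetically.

Answer: ["n", "z"]

Working:
def/use:
  B0 def {d,s,z} use ∅
  B1 def {n} use {z}
  B2 def {y,z} use ∅
  B3 def {n,y} use {n}
  B4 def {k,y} use ∅
  B5 def {n} use {y}
  B6 def {s} use ∅
  B7 def {k,n} use ∅
  B8 def {n,z} use {n}

Live sets:
  live B0: ∅→{z}
  live B1: {z}→{n}
  live B2: ∅→{y,z}
  live B3: {n}→∅
  live B4: {z}→{y,z}
  live B5: {y,z}→{n,z}
  live B6: {z}→{z}
  live B7: ∅→{n}
  live B8: {n}→∅

live-out(B5) = ["n", "z"]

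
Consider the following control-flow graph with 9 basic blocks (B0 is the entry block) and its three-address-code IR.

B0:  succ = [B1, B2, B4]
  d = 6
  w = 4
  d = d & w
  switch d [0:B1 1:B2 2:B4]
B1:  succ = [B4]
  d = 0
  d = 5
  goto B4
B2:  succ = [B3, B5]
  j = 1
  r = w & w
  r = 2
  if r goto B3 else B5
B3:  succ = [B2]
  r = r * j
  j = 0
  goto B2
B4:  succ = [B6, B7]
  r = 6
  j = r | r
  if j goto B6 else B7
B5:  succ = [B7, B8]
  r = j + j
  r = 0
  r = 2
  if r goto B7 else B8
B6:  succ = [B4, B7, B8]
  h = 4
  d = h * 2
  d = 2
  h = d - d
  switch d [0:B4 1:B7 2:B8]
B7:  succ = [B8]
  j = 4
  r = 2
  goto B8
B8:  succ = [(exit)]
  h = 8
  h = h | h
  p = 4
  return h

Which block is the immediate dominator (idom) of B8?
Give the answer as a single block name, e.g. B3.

Answer: B0

Analysis:
idom tree: B1←B0 B2←B0 B3←B2 B4←B0 B5←B2 B6←B4 B7←B0 B8←B0
Dom∩ at merges:
  B2: preds {B0,B3}: {B0} ∩ {B0,B2,B3} = {B0}; idom=B0
  B4: preds {B0,B1,B6}: {B0} ∩ {B0,B1} ∩ {B0,B4,B6} = {B0}; idom=B0
  B7: preds {B4,B5,B6}: {B0,B4} ∩ {B0,B2,B5} ∩ {B0,B4,B6} = {B0}; idom=B0
  B8: preds {B5,B6,B7}: {B0,B2,B5} ∩ {B0,B4,B6} ∩ {B0,B7} = {B0}; idom=B0

idom(B8) = B0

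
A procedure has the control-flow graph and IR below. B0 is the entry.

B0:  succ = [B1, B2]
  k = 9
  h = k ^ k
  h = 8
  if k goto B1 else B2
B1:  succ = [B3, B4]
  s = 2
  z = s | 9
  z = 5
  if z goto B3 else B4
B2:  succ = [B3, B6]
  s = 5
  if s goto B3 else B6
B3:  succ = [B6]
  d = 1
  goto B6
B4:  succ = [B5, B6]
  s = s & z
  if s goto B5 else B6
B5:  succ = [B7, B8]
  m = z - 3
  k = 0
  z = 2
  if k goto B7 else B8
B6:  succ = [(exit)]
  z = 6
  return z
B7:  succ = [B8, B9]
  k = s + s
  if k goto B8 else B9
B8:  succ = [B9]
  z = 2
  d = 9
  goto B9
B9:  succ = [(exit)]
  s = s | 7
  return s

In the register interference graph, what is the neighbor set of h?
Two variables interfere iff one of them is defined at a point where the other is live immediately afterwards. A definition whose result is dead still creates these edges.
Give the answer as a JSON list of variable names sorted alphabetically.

Per-block:
  B0 def {h,k} use ∅
  B1 def {s,z} use ∅
  B2 def {s} use ∅
  B3 def {d} use ∅
  B4 def {s} use {s,z}
  B5 def {k,m,z} use {z}
  B6 def {z} use ∅
  B7 def {k} use {s}
  B8 def {d,z} use ∅
  B9 def {s} use {s}

Live sets:
  B0: in=∅ out=∅
  B1: in=∅ out={s,z}
  B2: in=∅ out=∅
  B3: in=∅ out=∅
  B4: in={s,z} out={s,z}
  B5: in={s,z} out={s}
  B6: in=∅ out=∅
  B7: in={s} out={s}
  B8: in={s} out={s}
  B9: in={s} out=∅

Interfere edges:
  d↔{s}
  h↔{k}
  k↔{h,s,z}
  m↔{s}
  s↔{d,k,m,z}
  z↔{k,s}

N(h) = ["k"]

Answer: ["k"]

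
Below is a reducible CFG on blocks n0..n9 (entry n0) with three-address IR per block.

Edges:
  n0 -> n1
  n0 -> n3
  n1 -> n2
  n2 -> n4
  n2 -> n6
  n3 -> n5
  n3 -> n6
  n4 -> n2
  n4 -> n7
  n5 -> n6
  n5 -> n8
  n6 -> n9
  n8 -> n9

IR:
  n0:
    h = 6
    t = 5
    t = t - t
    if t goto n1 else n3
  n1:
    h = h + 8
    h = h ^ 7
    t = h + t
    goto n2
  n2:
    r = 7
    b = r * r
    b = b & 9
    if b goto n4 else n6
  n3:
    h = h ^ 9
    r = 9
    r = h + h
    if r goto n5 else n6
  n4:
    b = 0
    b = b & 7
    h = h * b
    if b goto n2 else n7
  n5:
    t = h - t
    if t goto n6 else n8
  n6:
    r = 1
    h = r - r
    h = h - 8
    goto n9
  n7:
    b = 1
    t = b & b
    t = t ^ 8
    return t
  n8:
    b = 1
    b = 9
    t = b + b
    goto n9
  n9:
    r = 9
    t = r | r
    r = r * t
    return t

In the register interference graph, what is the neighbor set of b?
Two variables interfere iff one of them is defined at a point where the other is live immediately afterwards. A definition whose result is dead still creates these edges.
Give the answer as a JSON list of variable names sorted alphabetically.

Answer: ["h"]

Analysis:
Per-block:
  n0 def {h,t} use ∅
  n1 def {h,t} use {h,t}
  n2 def {b,r} use ∅
  n3 def {h,r} use {h}
  n4 def {b,h} use {h}
  n5 def {t} use {h,t}
  n6 def {h,r} use ∅
  n7 def {b,t} use ∅
  n8 def {b,t} use ∅
  n9 def {r,t} use ∅

Liveness:
  live n0: ∅→{h,t}
  live n1: {h,t}→{h}
  live n2: {h}→{h}
  live n3: {h,t}→{h,t}
  live n4: {h}→{h}
  live n5: {h,t}→∅
  live n6: ∅→∅
  live n7: ∅→∅
  live n8: ∅→∅
  live n9: ∅→∅

Interference:
  b — {h}
  h — {b,r,t}
  r — {h,t}
  t — {h,r}

N(b) = ["h"]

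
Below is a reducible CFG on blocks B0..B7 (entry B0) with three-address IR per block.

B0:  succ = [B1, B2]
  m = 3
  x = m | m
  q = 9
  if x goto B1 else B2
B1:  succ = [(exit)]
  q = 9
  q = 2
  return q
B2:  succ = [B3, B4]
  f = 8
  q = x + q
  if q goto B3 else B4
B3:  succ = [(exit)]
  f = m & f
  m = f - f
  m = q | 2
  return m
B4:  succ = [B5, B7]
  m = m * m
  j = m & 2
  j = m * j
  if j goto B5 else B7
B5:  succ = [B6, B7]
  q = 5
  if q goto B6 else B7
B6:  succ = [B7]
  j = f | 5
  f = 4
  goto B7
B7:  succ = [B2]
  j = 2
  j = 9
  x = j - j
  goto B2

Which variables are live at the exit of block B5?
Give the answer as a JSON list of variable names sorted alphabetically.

Answer: ["f", "m", "q"]

Derivation:
def/use:
  B0 def {m,q,x} use ∅
  B1 def {q} use ∅
  B2 def {f,q} use {q,x}
  B3 def {f,m} use {f,m,q}
  B4 def {j,m} use {m}
  B5 def {q} use ∅
  B6 def {f,j} use {f}
  B7 def {j,x} use ∅

Live sets:
  B0: in=∅ out={m,q,x}
  B1: in=∅ out=∅
  B2: in={m,q,x} out={f,m,q}
  B3: in={f,m,q} out=∅
  B4: in={f,m,q} out={f,m,q}
  B5: in={f,m} out={f,m,q}
  B6: in={f,m,q} out={m,q}
  B7: in={m,q} out={m,q,x}

live-out(B5) = ["f", "m", "q"]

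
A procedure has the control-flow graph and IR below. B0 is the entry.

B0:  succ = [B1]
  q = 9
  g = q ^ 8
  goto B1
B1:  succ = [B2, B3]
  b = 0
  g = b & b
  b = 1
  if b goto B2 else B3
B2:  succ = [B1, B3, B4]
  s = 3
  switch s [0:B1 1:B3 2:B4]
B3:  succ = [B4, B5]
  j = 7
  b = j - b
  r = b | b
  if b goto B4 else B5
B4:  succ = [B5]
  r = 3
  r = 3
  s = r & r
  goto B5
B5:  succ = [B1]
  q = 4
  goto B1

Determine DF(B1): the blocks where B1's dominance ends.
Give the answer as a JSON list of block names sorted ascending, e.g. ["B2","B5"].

idom tree: B1←B0 B2←B1 B3←B1 B4←B1 B5←B1
Dom at joins:
  B1: preds {B0,B2,B5}: {B0} ∩ {B0,B1,B2} ∩ {B0,B1,B5} = {B0}; idom=B0
  B3: preds {B1,B2}: {B0,B1} ∩ {B0,B1,B2} = {B0,B1}; idom=B1
  B4: preds {B2,B3}: {B0,B1,B2} ∩ {B0,B1,B3} = {B0,B1}; idom=B1
  B5: preds {B3,B4}: {B0,B1,B3} ∩ {B0,B1,B4} = {B0,B1}; idom=B1

DF walk-up:
  B1←B0: walk · to B0
  B1←B2: walk B2→B1 to B0
  B1←B5: walk B5→B1 to B0
  B3←B1: walk · to B1
  B3←B2: walk B2 to B1
  B4←B2: walk B2 to B1
  B4←B3: walk B3 to B1
  B5←B3: walk B3 to B1
  B5←B4: walk B4 to B1
  B0: DF=∅
  B1: DF={B1}
  B2: DF={B1,B3,B4}
  B3: DF={B4,B5}
  B4: DF={B5}
  B5: DF={B1}

DF(B1) = ["B1"]

Answer: ["B1"]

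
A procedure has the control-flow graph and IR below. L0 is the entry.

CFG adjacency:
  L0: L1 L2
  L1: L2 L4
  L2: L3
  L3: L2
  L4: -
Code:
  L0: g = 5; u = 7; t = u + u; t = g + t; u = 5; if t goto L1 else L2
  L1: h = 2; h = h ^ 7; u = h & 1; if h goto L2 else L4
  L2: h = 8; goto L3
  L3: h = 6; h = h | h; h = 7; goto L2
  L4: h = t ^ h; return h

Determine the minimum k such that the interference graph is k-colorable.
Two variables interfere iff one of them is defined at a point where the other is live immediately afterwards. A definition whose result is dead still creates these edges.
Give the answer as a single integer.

Per-block:
  L0: def={g,t,u} ue=∅
  L1: def={h,u} ue=∅
  L2: def={h} ue=∅
  L3: def={h} ue=∅
  L4: def={h} ue={h,t}

Backward fixpoint:
  L0: in=∅ out={t}
  L1: in={t} out={h,t}
  L2: in=∅ out=∅
  L3: in=∅ out=∅
  L4: in={h,t} out=∅

Conflict graph:
  g — {t,u}
  h — {t,u}
  t — {g,h,u}
  u — {g,h,t}

Chromatic number:
  clique {g,t,u} ⇒ need ≥ 3
  assign g→r2 h→r2 t→r0 u→r1 — no edge inside a register ⇒ χ ≤ 3
  χ = 3

Answer: 3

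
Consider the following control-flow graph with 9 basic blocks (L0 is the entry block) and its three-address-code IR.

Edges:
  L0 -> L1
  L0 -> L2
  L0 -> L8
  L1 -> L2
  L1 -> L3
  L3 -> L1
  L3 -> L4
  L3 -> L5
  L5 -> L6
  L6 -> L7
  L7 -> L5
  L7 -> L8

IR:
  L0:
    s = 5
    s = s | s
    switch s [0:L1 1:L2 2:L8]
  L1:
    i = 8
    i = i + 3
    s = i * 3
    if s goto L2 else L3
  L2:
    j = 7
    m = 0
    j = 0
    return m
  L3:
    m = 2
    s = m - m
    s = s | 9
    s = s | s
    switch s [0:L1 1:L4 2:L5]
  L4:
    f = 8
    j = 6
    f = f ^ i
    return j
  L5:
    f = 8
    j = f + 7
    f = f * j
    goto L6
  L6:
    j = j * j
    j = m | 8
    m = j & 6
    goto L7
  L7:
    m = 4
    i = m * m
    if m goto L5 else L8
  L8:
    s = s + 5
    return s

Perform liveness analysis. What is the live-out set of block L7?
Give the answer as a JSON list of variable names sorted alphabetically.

Answer: ["m", "s"]

Working:
Block summaries:
  L0: {s} / ∅
  L1: {i,s} / ∅
  L2: {j,m} / ∅
  L3: {m,s} / ∅
  L4: {f,j} / {i}
  L5: {f,j} / ∅
  L6: {j,m} / {j,m}
  L7: {i,m} / ∅
  L8: {s} / {s}

Backward fixpoint:
  L0: in=∅ out={s}
  L1: in=∅ out={i}
  L2: in=∅ out=∅
  L3: in={i} out={i,m,s}
  L4: in={i} out=∅
  L5: in={m,s} out={j,m,s}
  L6: in={j,m,s} out={s}
  L7: in={s} out={m,s}
  L8: in={s} out=∅

live-out(L7) = ["m", "s"]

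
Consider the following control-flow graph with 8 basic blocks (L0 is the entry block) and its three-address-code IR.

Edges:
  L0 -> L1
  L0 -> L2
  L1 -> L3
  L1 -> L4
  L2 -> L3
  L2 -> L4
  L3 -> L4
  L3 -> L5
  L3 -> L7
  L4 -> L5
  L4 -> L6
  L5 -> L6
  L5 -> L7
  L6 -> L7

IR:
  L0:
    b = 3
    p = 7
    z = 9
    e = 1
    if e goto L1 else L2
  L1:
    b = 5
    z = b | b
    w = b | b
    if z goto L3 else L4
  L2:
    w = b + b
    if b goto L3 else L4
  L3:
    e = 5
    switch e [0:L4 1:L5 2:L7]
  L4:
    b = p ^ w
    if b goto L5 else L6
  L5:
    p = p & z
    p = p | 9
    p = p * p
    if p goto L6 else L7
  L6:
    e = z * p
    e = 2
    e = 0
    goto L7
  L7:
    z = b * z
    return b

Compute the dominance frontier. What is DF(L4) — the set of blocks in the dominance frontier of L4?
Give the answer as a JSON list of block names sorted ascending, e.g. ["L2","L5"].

Answer: ["L5", "L6"]

Working:
idom tree: L1←L0 L2←L0 L3←L0 L4←L0 L5←L0 L6←L0 L7←L0
Join-block Dom:
  L3: preds {L1,L2}: {L0,L1} ∩ {L0,L2} = {L0}; idom=L0
  L4: preds {L1,L2,L3}: {L0,L1} ∩ {L0,L2} ∩ {L0,L3} = {L0}; idom=L0
  L5: preds {L3,L4}: {L0,L3} ∩ {L0,L4} = {L0}; idom=L0
  L6: preds {L4,L5}: {L0,L4} ∩ {L0,L5} = {L0}; idom=L0
  L7: preds {L3,L5,L6}: {L0,L3} ∩ {L0,L5} ∩ {L0,L6} = {L0}; idom=L0

DF derivation:
  join L3 pred L1: L1 stop@L0
  join L3 pred L2: L2 stop@L0
  join L4 pred L1: L1 stop@L0
  join L4 pred L2: L2 stop@L0
  join L4 pred L3: L3 stop@L0
  join L5 pred L3: L3 stop@L0
  join L5 pred L4: L4 stop@L0
  join L6 pred L4: L4 stop@L0
  join L6 pred L5: L5 stop@L0
  join L7 pred L3: L3 stop@L0
  join L7 pred L5: L5 stop@L0
  join L7 pred L6: L6 stop@L0
  L0: DF=∅
  L1: DF={L3,L4}
  L2: DF={L3,L4}
  L3: DF={L4,L5,L7}
  L4: DF={L5,L6}
  L5: DF={L6,L7}
  L6: DF={L7}
  L7: DF=∅

DF(L4) = ["L5", "L6"]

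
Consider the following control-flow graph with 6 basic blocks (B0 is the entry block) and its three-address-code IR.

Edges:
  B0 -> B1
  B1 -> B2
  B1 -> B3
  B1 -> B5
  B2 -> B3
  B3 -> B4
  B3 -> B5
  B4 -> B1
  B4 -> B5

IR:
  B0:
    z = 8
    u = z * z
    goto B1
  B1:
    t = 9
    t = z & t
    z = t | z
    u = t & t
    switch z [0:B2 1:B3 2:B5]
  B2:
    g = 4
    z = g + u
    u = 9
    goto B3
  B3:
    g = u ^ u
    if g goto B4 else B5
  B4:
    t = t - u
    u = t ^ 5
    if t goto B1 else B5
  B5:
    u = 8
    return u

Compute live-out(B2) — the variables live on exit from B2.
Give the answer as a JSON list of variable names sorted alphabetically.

Answer: ["t", "u", "z"]

Analysis:
Block summaries:
  B0: {u,z} / ∅
  B1: {t,u,z} / {z}
  B2: {g,u,z} / {u}
  B3: {g} / {u}
  B4: {t,u} / {t,u}
  B5: {u} / ∅

Backward fixpoint:
  live B0: ∅→{z}
  live B1: {z}→{t,u,z}
  live B2: {t,u}→{t,u,z}
  live B3: {t,u,z}→{t,u,z}
  live B4: {t,u,z}→{z}
  live B5: ∅→∅

live-out(B2) = ["t", "u", "z"]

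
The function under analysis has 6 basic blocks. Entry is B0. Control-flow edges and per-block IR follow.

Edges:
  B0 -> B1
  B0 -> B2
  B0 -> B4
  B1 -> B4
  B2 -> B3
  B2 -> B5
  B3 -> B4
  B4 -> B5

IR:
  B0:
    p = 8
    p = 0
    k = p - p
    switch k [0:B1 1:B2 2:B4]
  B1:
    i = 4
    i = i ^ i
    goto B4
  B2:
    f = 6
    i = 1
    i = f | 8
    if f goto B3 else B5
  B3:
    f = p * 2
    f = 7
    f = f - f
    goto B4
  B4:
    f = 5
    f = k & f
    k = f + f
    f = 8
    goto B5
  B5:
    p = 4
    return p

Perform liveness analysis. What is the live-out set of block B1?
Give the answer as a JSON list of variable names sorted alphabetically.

Block summaries:
  B0 def {k,p} use ∅
  B1 def {i} use ∅
  B2 def {f,i} use ∅
  B3 def {f} use {p}
  B4 def {f,k} use {k}
  B5 def {p} use ∅

Liveness:
  live B0: ∅→{k,p}
  live B1: {k}→{k}
  live B2: {k,p}→{k,p}
  live B3: {k,p}→{k}
  live B4: {k}→∅
  live B5: ∅→∅

live-out(B1) = ["k"]

Answer: ["k"]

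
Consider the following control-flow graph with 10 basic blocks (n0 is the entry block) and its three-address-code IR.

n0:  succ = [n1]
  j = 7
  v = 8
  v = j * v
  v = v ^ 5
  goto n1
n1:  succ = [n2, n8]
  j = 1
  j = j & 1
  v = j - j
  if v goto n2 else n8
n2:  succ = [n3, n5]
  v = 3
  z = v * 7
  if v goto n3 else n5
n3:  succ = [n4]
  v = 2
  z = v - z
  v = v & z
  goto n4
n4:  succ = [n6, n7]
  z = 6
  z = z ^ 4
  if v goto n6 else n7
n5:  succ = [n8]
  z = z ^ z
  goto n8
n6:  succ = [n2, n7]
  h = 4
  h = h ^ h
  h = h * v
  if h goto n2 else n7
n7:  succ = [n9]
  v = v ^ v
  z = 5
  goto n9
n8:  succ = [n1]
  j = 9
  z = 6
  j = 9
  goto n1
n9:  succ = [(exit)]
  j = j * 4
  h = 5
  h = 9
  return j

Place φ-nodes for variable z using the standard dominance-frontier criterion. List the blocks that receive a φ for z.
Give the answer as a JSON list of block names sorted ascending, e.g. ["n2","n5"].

idom tree: n1←n0 n2←n1 n3←n2 n4←n3 n5←n2 n6←n4 n7←n4 n8←n1 n9←n7
Dom at joins:
  n1: preds {n0,n8}: {n0} ∩ {n0,n1,n8} = {n0}; idom=n0
  n2: preds {n1,n6}: {n0,n1} ∩ {n0,n1,n2,n3,n4,n6} = {n0,n1}; idom=n1
  n7: preds {n4,n6}: {n0,n1,n2,n3,n4} ∩ {n0,n1,n2,n3,n4,n6} = {n0,n1,n2,n3,n4}; idom=n4
  n8: preds {n1,n5}: {n0,n1} ∩ {n0,n1,n2,n5} = {n0,n1}; idom=n1

DF walk-up:
  join n1 pred n0: · stop@n0
  join n1 pred n8: n8→n1 stop@n0
  join n2 pred n1: · stop@n1
  join n2 pred n6: n6→n4→n3→n2 stop@n1
  join n7 pred n4: · stop@n4
  join n7 pred n6: n6 stop@n4
  join n8 pred n1: · stop@n1
  join n8 pred n5: n5→n2 stop@n1
  n0 → ∅
  n1 → {n1}
  n2 → {n2,n8}
  n3 → {n2}
  n4 → {n2}
  n5 → {n8}
  n6 → {n2,n7}
  n7 → ∅
  n8 → {n1}
  n9 → ∅

φ for z: defs {n2,n3,n4,n5,n7,n8}
  DF⁺ = {n1,n2,n8}

Answer: ["n1", "n2", "n8"]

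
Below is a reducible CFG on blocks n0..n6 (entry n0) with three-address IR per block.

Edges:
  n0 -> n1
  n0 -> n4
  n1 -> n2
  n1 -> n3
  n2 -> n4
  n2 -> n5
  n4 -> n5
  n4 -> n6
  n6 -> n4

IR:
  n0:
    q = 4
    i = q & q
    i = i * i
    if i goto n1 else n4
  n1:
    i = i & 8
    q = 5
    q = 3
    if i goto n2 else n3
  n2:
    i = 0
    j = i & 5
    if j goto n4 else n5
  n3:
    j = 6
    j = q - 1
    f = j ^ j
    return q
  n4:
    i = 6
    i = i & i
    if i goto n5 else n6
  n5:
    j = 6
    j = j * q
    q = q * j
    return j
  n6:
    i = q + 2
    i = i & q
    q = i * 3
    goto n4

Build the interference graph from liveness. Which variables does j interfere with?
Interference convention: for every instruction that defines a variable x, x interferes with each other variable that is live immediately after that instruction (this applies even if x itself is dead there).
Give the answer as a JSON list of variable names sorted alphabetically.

def/use:
  n0: def={i,q} ue=∅
  n1: def={i,q} ue={i}
  n2: def={i,j} ue=∅
  n3: def={f,j} ue={q}
  n4: def={i} ue=∅
  n5: def={j,q} ue={q}
  n6: def={i,q} ue={q}

Liveness:
  live n0: ∅→{i,q}
  live n1: {i}→{q}
  live n2: {q}→{q}
  live n3: {q}→∅
  live n4: {q}→{q}
  live n5: {q}→∅
  live n6: {q}→{q}

Conflict graph:
  f: {q}
  i: {q}
  j: {q}
  q: {f,i,j}

N(j) = ["q"]

Answer: ["q"]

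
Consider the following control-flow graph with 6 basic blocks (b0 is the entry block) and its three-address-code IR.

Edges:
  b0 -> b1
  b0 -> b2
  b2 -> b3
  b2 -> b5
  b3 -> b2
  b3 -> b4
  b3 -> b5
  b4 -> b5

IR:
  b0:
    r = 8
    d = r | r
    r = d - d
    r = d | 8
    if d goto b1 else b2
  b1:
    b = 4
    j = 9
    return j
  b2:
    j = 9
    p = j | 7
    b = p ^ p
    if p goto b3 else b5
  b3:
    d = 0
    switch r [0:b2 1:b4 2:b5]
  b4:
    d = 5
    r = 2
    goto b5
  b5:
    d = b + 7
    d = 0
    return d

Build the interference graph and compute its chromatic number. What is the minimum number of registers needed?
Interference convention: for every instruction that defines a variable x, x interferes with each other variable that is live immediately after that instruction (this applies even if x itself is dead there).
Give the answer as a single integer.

Block summaries:
  b0: {d,r} / ∅
  b1: {b,j} / ∅
  b2: {b,j,p} / ∅
  b3: {d} / {r}
  b4: {d,r} / ∅
  b5: {d} / {b}

Backward fixpoint:
  b0: in=∅ out={r}
  b1: in=∅ out=∅
  b2: in={r} out={b,r}
  b3: in={b,r} out={b,r}
  b4: in={b} out={b}
  b5: in={b} out=∅

Interfere edges:
  b↔{d,p,r}
  d↔{b,r}
  j↔{r}
  p↔{b,r}
  r↔{b,d,j,p}

Registers:
  {b,d,r} pairwise interfere (3-clique) ⇒ χ ≥ 3
  assign b→r1 d→r2 j→r1 p→r2 r→r0 — no edge inside a register ⇒ χ ≤ 3
  χ = 3

Answer: 3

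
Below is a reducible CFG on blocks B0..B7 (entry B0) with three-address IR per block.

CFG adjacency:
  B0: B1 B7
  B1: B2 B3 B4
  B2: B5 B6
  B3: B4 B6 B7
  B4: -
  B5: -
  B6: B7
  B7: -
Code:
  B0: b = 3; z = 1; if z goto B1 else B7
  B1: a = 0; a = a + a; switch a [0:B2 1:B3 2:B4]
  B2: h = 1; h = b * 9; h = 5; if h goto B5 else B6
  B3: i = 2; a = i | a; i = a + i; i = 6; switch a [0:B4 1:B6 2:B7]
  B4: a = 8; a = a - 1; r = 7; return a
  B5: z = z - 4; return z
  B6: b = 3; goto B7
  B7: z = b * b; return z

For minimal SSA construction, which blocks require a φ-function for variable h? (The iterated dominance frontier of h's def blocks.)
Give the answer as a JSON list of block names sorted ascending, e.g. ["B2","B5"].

Answer: ["B6", "B7"]

Working:
idom tree: B1←B0 B2←B1 B3←B1 B4←B1 B5←B2 B6←B1 B7←B0
Dom∩ at merges:
  B4: preds {B1,B3}: {B0,B1} ∩ {B0,B1,B3} = {B0,B1}; idom=B1
  B6: preds {B2,B3}: {B0,B1,B2} ∩ {B0,B1,B3} = {B0,B1}; idom=B1
  B7: preds {B0,B3,B6}: {B0} ∩ {B0,B1,B3} ∩ {B0,B1,B6} = {B0}; idom=B0

DF derivation:
  B4←B1: walk · to B1
  B4←B3: walk B3 to B1
  B6←B2: walk B2 to B1
  B6←B3: walk B3 to B1
  B7←B0: walk · to B0
  B7←B3: walk B3→B1 to B0
  B7←B6: walk B6→B1 to B0
  B0: DF=∅
  B1: DF={B7}
  B2: DF={B6}
  B3: DF={B4,B6,B7}
  B4: DF=∅
  B5: DF=∅
  B6: DF={B7}
  B7: DF=∅

φ for h: defs {B2}
  DF⁺ = {B6,B7}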